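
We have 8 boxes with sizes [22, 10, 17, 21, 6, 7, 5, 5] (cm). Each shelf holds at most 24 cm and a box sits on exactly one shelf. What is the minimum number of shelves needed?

Total = 22 + 21 + 17 + 10 + 7 + 6 + 5 + 5 = 93 cm.
Lower bound: ⌈93/24⌉ = 4 shelves.
A packing using 5 shelves:
  shelf 1: 22 = 22
  shelf 2: 21 = 21
  shelf 3: 17 + 7 = 24
  shelf 4: 10 + 6 + 5 = 21
  shelf 5: 5 = 5
No arrangement into 4 shelves stays within capacity, so 5 is optimal.

5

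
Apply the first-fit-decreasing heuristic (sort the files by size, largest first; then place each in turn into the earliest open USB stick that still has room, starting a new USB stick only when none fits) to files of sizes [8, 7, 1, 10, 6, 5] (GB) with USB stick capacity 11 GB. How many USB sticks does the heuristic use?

Sorted descending: 10, 8, 7, 6, 5, 1.
  10 → USB stick 1 (new)  [load 10/11]
  8 → USB stick 2 (new)  [load 8/11]
  7 → USB stick 3 (new)  [load 7/11]
  6 → USB stick 4 (new)  [load 6/11]
  5 → USB stick 4  [load 11/11]
  1 → USB stick 1  [load 11/11]
4 USB sticks opened.

4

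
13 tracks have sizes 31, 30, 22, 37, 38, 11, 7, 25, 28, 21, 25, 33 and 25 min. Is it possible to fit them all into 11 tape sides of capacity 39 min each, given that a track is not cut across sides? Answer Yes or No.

Yes

A valid assignment using 11 tape sides:
  side 1: 38 = 38
  side 2: 37 = 37
  side 3: 33 = 33
  side 4: 31 + 7 = 38
  side 5: 30 = 30
  side 6: 28 + 11 = 39
  side 7: 25 = 25
  side 8: 25 = 25
  side 9: 25 = 25
  side 10: 22 = 22
  side 11: 21 = 21
Every load is within 39 min, so 11 tape sides suffice.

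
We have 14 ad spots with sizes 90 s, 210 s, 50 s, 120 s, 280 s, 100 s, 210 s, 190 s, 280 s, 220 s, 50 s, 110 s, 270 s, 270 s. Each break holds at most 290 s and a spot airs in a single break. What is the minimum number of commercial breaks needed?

Total = 280 + 280 + 270 + 270 + 220 + 210 + 210 + 190 + 120 + 110 + 100 + 90 + 50 + 50 = 2450 s.
Lower bound: ⌈2450/290⌉ = 9 commercial breaks.
A packing using 10 commercial breaks:
  break 1: 280 = 280
  break 2: 280 = 280
  break 3: 270 = 270
  break 4: 270 = 270
  break 5: 220 + 50 = 270
  break 6: 210 + 50 = 260
  break 7: 210 = 210
  break 8: 190 + 100 = 290
  break 9: 120 + 110 = 230
  break 10: 90 = 90
No arrangement into 9 commercial breaks stays within capacity, so 10 is optimal.

10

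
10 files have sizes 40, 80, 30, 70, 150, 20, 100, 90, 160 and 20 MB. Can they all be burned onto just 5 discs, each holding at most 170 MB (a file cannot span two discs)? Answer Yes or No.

Yes

A valid assignment using 5 discs:
  disc 1: 160 = 160
  disc 2: 150 + 20 = 170
  disc 3: 100 + 70 = 170
  disc 4: 90 + 80 = 170
  disc 5: 40 + 30 + 20 = 90
Every load is within 170 MB, so 5 discs suffice.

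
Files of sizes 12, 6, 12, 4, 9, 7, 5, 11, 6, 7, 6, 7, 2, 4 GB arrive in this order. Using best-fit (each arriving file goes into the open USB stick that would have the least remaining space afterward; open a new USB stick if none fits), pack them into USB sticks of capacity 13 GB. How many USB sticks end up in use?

  12 → USB stick 1 (new)  [load 12/13]
  6 → USB stick 2 (new)  [load 6/13]
  12 → USB stick 3 (new)  [load 12/13]
  4 → USB stick 2  [load 10/13]
  9 → USB stick 4 (new)  [load 9/13]
  7 → USB stick 5 (new)  [load 7/13]
  5 → USB stick 5  [load 12/13]
  11 → USB stick 6 (new)  [load 11/13]
  6 → USB stick 7 (new)  [load 6/13]
  7 → USB stick 7  [load 13/13]
  6 → USB stick 8 (new)  [load 6/13]
  7 → USB stick 8  [load 13/13]
  2 → USB stick 6  [load 13/13]
  4 → USB stick 4  [load 13/13]
8 USB sticks opened.

8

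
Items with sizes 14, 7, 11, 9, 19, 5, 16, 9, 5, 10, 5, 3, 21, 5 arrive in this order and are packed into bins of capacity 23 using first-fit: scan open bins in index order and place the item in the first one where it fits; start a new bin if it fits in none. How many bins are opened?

7

  14 → bin 1 (new)  [load 14/23]
  7 → bin 1  [load 21/23]
  11 → bin 2 (new)  [load 11/23]
  9 → bin 2  [load 20/23]
  19 → bin 3 (new)  [load 19/23]
  5 → bin 4 (new)  [load 5/23]
  16 → bin 4  [load 21/23]
  9 → bin 5 (new)  [load 9/23]
  5 → bin 5  [load 14/23]
  10 → bin 6 (new)  [load 10/23]
  5 → bin 5  [load 19/23]
  3 → bin 2  [load 23/23]
  21 → bin 7 (new)  [load 21/23]
  5 → bin 6  [load 15/23]
7 bins opened.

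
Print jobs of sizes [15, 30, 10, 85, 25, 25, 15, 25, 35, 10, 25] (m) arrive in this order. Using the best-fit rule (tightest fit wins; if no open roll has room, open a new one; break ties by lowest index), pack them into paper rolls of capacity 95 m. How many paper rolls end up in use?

4

  15 → roll 1 (new)  [load 15/95]
  30 → roll 1  [load 45/95]
  10 → roll 1  [load 55/95]
  85 → roll 2 (new)  [load 85/95]
  25 → roll 1  [load 80/95]
  25 → roll 3 (new)  [load 25/95]
  15 → roll 1  [load 95/95]
  25 → roll 3  [load 50/95]
  35 → roll 3  [load 85/95]
  10 → roll 2  [load 95/95]
  25 → roll 4 (new)  [load 25/95]
4 paper rolls opened.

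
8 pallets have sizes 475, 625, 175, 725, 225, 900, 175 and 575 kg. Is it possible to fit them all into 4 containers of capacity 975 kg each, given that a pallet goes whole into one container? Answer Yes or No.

Total = 3875 kg; ⌈3875/975⌉ = 4.
The bound of 4 does not rule out 4, but exhaustive search shows no assignment into 4 containers of capacity 975 kg exists — the minimum is 5.

No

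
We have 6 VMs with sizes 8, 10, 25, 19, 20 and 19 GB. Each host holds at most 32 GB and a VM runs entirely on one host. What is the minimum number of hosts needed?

4

Total = 25 + 20 + 19 + 19 + 10 + 8 = 101 GB.
Lower bound: ⌈101/32⌉ = 4 hosts.
A packing using 4 hosts:
  host 1: 25 = 25
  host 2: 20 + 10 = 30
  host 3: 19 + 8 = 27
  host 4: 19 = 19
This matches the lower bound, so 4 is optimal.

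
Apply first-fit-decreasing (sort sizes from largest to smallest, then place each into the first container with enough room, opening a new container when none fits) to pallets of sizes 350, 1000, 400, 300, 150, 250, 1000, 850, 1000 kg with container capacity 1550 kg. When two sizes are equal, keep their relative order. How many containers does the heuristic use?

4

Sorted descending: 1000, 1000, 1000, 850, 400, 350, 300, 250, 150.
  1000 → container 1 (new)  [load 1000/1550]
  1000 → container 2 (new)  [load 1000/1550]
  1000 → container 3 (new)  [load 1000/1550]
  850 → container 4 (new)  [load 850/1550]
  400 → container 1  [load 1400/1550]
  350 → container 2  [load 1350/1550]
  300 → container 3  [load 1300/1550]
  250 → container 3  [load 1550/1550]
  150 → container 1  [load 1550/1550]
4 containers opened.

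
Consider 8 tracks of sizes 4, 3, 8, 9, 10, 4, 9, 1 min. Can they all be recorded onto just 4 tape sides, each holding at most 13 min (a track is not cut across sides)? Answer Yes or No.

Yes

A valid assignment using 4 tape sides:
  side 1: 10 + 3 = 13
  side 2: 9 + 4 = 13
  side 3: 9 + 4 = 13
  side 4: 8 + 1 = 9
Every load is within 13 min, so 4 tape sides suffice.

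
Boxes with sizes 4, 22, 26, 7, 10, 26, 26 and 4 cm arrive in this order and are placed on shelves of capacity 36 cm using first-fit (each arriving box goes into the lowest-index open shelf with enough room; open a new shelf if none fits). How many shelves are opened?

  4 → shelf 1 (new)  [load 4/36]
  22 → shelf 1  [load 26/36]
  26 → shelf 2 (new)  [load 26/36]
  7 → shelf 1  [load 33/36]
  10 → shelf 2  [load 36/36]
  26 → shelf 3 (new)  [load 26/36]
  26 → shelf 4 (new)  [load 26/36]
  4 → shelf 3  [load 30/36]
4 shelves opened.

4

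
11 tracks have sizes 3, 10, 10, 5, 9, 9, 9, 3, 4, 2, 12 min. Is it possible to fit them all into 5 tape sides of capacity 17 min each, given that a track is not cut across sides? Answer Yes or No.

Total = 76 min; ⌈76/17⌉ = 5.
6 tracks each exceed half the capacity and cannot share a side, forcing at least 6 tape sides.
At least 6 tape sides are required, but only 5 are allowed.

No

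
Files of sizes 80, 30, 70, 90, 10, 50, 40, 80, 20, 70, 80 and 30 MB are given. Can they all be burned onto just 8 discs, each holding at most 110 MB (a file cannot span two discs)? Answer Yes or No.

Yes

A valid assignment using 7 discs:
  disc 1: 90 + 20 = 110
  disc 2: 80 + 30 = 110
  disc 3: 80 + 30 = 110
  disc 4: 80 + 10 = 90
  disc 5: 70 + 40 = 110
  disc 6: 70 = 70
  disc 7: 50 = 50
That uses only 7 ≤ 8, so 8 discs are enough.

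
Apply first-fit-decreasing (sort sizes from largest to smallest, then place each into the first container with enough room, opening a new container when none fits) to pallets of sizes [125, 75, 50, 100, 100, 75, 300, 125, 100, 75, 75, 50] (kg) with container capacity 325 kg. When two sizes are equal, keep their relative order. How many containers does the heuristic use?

Sorted descending: 300, 125, 125, 100, 100, 100, 75, 75, 75, 75, 50, 50.
  300 → container 1 (new)  [load 300/325]
  125 → container 2 (new)  [load 125/325]
  125 → container 2  [load 250/325]
  100 → container 3 (new)  [load 100/325]
  100 → container 3  [load 200/325]
  100 → container 3  [load 300/325]
  75 → container 2  [load 325/325]
  75 → container 4 (new)  [load 75/325]
  75 → container 4  [load 150/325]
  75 → container 4  [load 225/325]
  50 → container 4  [load 275/325]
  50 → container 4  [load 325/325]
4 containers opened.

4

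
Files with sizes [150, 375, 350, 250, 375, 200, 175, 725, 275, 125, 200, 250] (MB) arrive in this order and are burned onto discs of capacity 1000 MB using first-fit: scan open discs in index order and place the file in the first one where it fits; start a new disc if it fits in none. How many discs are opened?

4

  150 → disc 1 (new)  [load 150/1000]
  375 → disc 1  [load 525/1000]
  350 → disc 1  [load 875/1000]
  250 → disc 2 (new)  [load 250/1000]
  375 → disc 2  [load 625/1000]
  200 → disc 2  [load 825/1000]
  175 → disc 2  [load 1000/1000]
  725 → disc 3 (new)  [load 725/1000]
  275 → disc 3  [load 1000/1000]
  125 → disc 1  [load 1000/1000]
  200 → disc 4 (new)  [load 200/1000]
  250 → disc 4  [load 450/1000]
4 discs opened.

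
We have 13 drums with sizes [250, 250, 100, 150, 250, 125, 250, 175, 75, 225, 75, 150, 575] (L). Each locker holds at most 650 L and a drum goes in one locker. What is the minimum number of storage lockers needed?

5

Total = 575 + 250 + 250 + 250 + 250 + 225 + 175 + 150 + 150 + 125 + 100 + 75 + 75 = 2650 L.
Lower bound: ⌈2650/650⌉ = 5 storage lockers.
A packing using 5 storage lockers:
  locker 1: 575 + 75 = 650
  locker 2: 250 + 250 + 150 = 650
  locker 3: 250 + 250 + 150 = 650
  locker 4: 225 + 175 + 125 + 100 = 625
  locker 5: 75 = 75
This matches the lower bound, so 5 is optimal.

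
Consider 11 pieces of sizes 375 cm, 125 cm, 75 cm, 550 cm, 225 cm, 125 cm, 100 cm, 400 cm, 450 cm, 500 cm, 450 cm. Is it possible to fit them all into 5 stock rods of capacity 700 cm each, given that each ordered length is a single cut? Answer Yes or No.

Total = 3375 cm; ⌈3375/700⌉ = 5.
6 pieces each exceed half the capacity and cannot share a stock rod, forcing at least 6 stock rods.
At least 6 stock rods are required, but only 5 are allowed.

No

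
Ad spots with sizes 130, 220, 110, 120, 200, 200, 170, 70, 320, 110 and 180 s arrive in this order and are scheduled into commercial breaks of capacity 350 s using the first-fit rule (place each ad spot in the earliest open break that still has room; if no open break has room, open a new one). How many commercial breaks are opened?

6

  130 → break 1 (new)  [load 130/350]
  220 → break 1  [load 350/350]
  110 → break 2 (new)  [load 110/350]
  120 → break 2  [load 230/350]
  200 → break 3 (new)  [load 200/350]
  200 → break 4 (new)  [load 200/350]
  170 → break 5 (new)  [load 170/350]
  70 → break 2  [load 300/350]
  320 → break 6 (new)  [load 320/350]
  110 → break 3  [load 310/350]
  180 → break 5  [load 350/350]
6 commercial breaks opened.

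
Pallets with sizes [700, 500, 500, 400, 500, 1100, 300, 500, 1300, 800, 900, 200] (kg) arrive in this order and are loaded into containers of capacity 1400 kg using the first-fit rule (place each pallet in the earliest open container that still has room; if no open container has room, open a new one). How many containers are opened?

6

  700 → container 1 (new)  [load 700/1400]
  500 → container 1  [load 1200/1400]
  500 → container 2 (new)  [load 500/1400]
  400 → container 2  [load 900/1400]
  500 → container 2  [load 1400/1400]
  1100 → container 3 (new)  [load 1100/1400]
  300 → container 3  [load 1400/1400]
  500 → container 4 (new)  [load 500/1400]
  1300 → container 5 (new)  [load 1300/1400]
  800 → container 4  [load 1300/1400]
  900 → container 6 (new)  [load 900/1400]
  200 → container 1  [load 1400/1400]
6 containers opened.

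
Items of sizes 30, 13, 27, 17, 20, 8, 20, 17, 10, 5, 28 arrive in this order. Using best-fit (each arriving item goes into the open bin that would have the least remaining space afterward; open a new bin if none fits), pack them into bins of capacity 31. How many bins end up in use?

  30 → bin 1 (new)  [load 30/31]
  13 → bin 2 (new)  [load 13/31]
  27 → bin 3 (new)  [load 27/31]
  17 → bin 2  [load 30/31]
  20 → bin 4 (new)  [load 20/31]
  8 → bin 4  [load 28/31]
  20 → bin 5 (new)  [load 20/31]
  17 → bin 6 (new)  [load 17/31]
  10 → bin 5  [load 30/31]
  5 → bin 6  [load 22/31]
  28 → bin 7 (new)  [load 28/31]
7 bins opened.

7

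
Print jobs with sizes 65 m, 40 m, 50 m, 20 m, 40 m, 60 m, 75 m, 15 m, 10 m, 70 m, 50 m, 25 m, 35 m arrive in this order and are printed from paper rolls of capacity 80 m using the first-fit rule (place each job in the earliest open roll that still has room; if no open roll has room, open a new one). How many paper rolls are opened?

  65 → roll 1 (new)  [load 65/80]
  40 → roll 2 (new)  [load 40/80]
  50 → roll 3 (new)  [load 50/80]
  20 → roll 2  [load 60/80]
  40 → roll 4 (new)  [load 40/80]
  60 → roll 5 (new)  [load 60/80]
  75 → roll 6 (new)  [load 75/80]
  15 → roll 1  [load 80/80]
  10 → roll 2  [load 70/80]
  70 → roll 7 (new)  [load 70/80]
  50 → roll 8 (new)  [load 50/80]
  25 → roll 3  [load 75/80]
  35 → roll 4  [load 75/80]
8 paper rolls opened.

8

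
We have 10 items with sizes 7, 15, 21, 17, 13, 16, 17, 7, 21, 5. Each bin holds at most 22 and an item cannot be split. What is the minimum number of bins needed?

Total = 21 + 21 + 17 + 17 + 16 + 15 + 13 + 7 + 7 + 5 = 139.
Lower bound: ⌈139/22⌉ = 7 bins.
A packing using 7 bins:
  bin 1: 21 = 21
  bin 2: 21 = 21
  bin 3: 17 + 5 = 22
  bin 4: 17 = 17
  bin 5: 16 = 16
  bin 6: 15 + 7 = 22
  bin 7: 13 + 7 = 20
This matches the lower bound, so 7 is optimal.

7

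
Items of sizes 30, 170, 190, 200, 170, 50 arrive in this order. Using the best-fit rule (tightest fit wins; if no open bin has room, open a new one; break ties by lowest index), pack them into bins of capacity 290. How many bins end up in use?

4

  30 → bin 1 (new)  [load 30/290]
  170 → bin 1  [load 200/290]
  190 → bin 2 (new)  [load 190/290]
  200 → bin 3 (new)  [load 200/290]
  170 → bin 4 (new)  [load 170/290]
  50 → bin 1  [load 250/290]
4 bins opened.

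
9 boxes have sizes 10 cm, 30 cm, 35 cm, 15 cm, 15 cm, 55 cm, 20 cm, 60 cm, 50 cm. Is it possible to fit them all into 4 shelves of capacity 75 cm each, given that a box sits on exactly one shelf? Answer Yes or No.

A valid assignment using 4 shelves:
  shelf 1: 60 + 15 = 75
  shelf 2: 55 + 20 = 75
  shelf 3: 50 + 15 + 10 = 75
  shelf 4: 35 + 30 = 65
Every load is within 75 cm, so 4 shelves suffice.

Yes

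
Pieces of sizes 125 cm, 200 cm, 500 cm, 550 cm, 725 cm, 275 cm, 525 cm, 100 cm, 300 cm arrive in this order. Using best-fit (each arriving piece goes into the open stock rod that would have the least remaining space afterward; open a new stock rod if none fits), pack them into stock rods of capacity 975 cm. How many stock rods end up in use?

4

  125 → stock rod 1 (new)  [load 125/975]
  200 → stock rod 1  [load 325/975]
  500 → stock rod 1  [load 825/975]
  550 → stock rod 2 (new)  [load 550/975]
  725 → stock rod 3 (new)  [load 725/975]
  275 → stock rod 2  [load 825/975]
  525 → stock rod 4 (new)  [load 525/975]
  100 → stock rod 1  [load 925/975]
  300 → stock rod 4  [load 825/975]
4 stock rods opened.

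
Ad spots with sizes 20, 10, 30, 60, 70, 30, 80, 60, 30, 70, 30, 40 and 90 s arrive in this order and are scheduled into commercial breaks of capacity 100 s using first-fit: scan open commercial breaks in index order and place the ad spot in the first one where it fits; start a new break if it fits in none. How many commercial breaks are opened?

7

  20 → break 1 (new)  [load 20/100]
  10 → break 1  [load 30/100]
  30 → break 1  [load 60/100]
  60 → break 2 (new)  [load 60/100]
  70 → break 3 (new)  [load 70/100]
  30 → break 1  [load 90/100]
  80 → break 4 (new)  [load 80/100]
  60 → break 5 (new)  [load 60/100]
  30 → break 2  [load 90/100]
  70 → break 6 (new)  [load 70/100]
  30 → break 3  [load 100/100]
  40 → break 5  [load 100/100]
  90 → break 7 (new)  [load 90/100]
7 commercial breaks opened.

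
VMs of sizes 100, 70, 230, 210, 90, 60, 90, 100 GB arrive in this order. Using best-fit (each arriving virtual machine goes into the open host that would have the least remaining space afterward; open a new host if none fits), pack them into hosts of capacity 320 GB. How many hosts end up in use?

  100 → host 1 (new)  [load 100/320]
  70 → host 1  [load 170/320]
  230 → host 2 (new)  [load 230/320]
  210 → host 3 (new)  [load 210/320]
  90 → host 2  [load 320/320]
  60 → host 3  [load 270/320]
  90 → host 1  [load 260/320]
  100 → host 4 (new)  [load 100/320]
4 hosts opened.

4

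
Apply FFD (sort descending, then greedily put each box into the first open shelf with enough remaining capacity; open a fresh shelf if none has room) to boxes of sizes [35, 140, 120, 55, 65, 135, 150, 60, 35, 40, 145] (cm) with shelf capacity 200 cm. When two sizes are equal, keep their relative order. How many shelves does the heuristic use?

Sorted descending: 150, 145, 140, 135, 120, 65, 60, 55, 40, 35, 35.
  150 → shelf 1 (new)  [load 150/200]
  145 → shelf 2 (new)  [load 145/200]
  140 → shelf 3 (new)  [load 140/200]
  135 → shelf 4 (new)  [load 135/200]
  120 → shelf 5 (new)  [load 120/200]
  65 → shelf 4  [load 200/200]
  60 → shelf 3  [load 200/200]
  55 → shelf 2  [load 200/200]
  40 → shelf 1  [load 190/200]
  35 → shelf 5  [load 155/200]
  35 → shelf 5  [load 190/200]
5 shelves opened.

5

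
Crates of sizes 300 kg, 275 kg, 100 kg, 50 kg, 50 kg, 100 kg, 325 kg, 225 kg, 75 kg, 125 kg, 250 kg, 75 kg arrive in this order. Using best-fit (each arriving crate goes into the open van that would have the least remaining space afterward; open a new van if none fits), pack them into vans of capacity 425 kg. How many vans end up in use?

  300 → van 1 (new)  [load 300/425]
  275 → van 2 (new)  [load 275/425]
  100 → van 1  [load 400/425]
  50 → van 2  [load 325/425]
  50 → van 2  [load 375/425]
  100 → van 3 (new)  [load 100/425]
  325 → van 3  [load 425/425]
  225 → van 4 (new)  [load 225/425]
  75 → van 4  [load 300/425]
  125 → van 4  [load 425/425]
  250 → van 5 (new)  [load 250/425]
  75 → van 5  [load 325/425]
5 vans opened.

5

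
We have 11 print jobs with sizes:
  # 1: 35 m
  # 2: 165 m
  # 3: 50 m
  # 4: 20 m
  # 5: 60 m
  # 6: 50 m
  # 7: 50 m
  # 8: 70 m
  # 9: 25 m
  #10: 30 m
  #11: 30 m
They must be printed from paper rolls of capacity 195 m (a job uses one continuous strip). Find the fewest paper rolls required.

3

Total = 165 + 70 + 60 + 50 + 50 + 50 + 35 + 30 + 30 + 25 + 20 = 585 m.
Lower bound: ⌈585/195⌉ = 3 paper rolls.
A packing using 3 paper rolls:
  roll 1: 165 + 30 = 195
  roll 2: 70 + 60 + 35 + 30 = 195
  roll 3: 50 + 50 + 50 + 25 + 20 = 195
This matches the lower bound, so 3 is optimal.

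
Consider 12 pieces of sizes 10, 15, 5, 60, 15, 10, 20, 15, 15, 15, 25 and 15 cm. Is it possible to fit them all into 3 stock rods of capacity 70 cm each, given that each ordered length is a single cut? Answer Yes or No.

No

Total = 220 cm; ⌈220/70⌉ = 4.
At least 4 stock rods are required, but only 3 are allowed.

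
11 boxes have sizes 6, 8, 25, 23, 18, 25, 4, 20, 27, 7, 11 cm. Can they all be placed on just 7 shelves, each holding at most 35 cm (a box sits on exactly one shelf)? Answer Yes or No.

A valid assignment using 6 shelves:
  shelf 1: 27 + 8 = 35
  shelf 2: 25 + 7 = 32
  shelf 3: 25 + 6 + 4 = 35
  shelf 4: 23 + 11 = 34
  shelf 5: 20 = 20
  shelf 6: 18 = 18
That uses only 6 ≤ 7, so 7 shelves are enough.

Yes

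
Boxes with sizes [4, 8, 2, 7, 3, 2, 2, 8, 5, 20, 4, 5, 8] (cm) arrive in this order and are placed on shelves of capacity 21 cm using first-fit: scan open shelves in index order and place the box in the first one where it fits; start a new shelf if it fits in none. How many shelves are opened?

4

  4 → shelf 1 (new)  [load 4/21]
  8 → shelf 1  [load 12/21]
  2 → shelf 1  [load 14/21]
  7 → shelf 1  [load 21/21]
  3 → shelf 2 (new)  [load 3/21]
  2 → shelf 2  [load 5/21]
  2 → shelf 2  [load 7/21]
  8 → shelf 2  [load 15/21]
  5 → shelf 2  [load 20/21]
  20 → shelf 3 (new)  [load 20/21]
  4 → shelf 4 (new)  [load 4/21]
  5 → shelf 4  [load 9/21]
  8 → shelf 4  [load 17/21]
4 shelves opened.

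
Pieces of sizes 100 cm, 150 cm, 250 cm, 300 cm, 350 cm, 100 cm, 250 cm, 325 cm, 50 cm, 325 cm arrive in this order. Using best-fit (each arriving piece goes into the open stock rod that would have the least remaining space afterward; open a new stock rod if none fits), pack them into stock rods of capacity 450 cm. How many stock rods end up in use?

7

  100 → stock rod 1 (new)  [load 100/450]
  150 → stock rod 1  [load 250/450]
  250 → stock rod 2 (new)  [load 250/450]
  300 → stock rod 3 (new)  [load 300/450]
  350 → stock rod 4 (new)  [load 350/450]
  100 → stock rod 4  [load 450/450]
  250 → stock rod 5 (new)  [load 250/450]
  325 → stock rod 6 (new)  [load 325/450]
  50 → stock rod 6  [load 375/450]
  325 → stock rod 7 (new)  [load 325/450]
7 stock rods opened.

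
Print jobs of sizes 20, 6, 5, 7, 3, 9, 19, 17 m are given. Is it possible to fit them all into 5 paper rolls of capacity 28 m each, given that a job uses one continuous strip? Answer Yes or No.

Yes

A valid assignment using 4 paper rolls:
  roll 1: 20 + 7 = 27
  roll 2: 19 + 9 = 28
  roll 3: 17 + 6 + 5 = 28
  roll 4: 3 = 3
That uses only 4 ≤ 5, so 5 paper rolls are enough.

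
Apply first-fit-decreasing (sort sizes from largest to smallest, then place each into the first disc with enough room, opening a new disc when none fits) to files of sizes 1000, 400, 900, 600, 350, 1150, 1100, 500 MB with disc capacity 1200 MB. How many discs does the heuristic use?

6

Sorted descending: 1150, 1100, 1000, 900, 600, 500, 400, 350.
  1150 → disc 1 (new)  [load 1150/1200]
  1100 → disc 2 (new)  [load 1100/1200]
  1000 → disc 3 (new)  [load 1000/1200]
  900 → disc 4 (new)  [load 900/1200]
  600 → disc 5 (new)  [load 600/1200]
  500 → disc 5  [load 1100/1200]
  400 → disc 6 (new)  [load 400/1200]
  350 → disc 6  [load 750/1200]
6 discs opened.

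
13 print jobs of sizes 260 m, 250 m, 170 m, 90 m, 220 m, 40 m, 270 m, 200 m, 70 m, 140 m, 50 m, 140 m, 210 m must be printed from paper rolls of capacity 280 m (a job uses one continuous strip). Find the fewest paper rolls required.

8

Total = 270 + 260 + 250 + 220 + 210 + 200 + 170 + 140 + 140 + 90 + 70 + 50 + 40 = 2110 m.
Lower bound: ⌈2110/280⌉ = 8 paper rolls.
A packing using 8 paper rolls:
  roll 1: 270 = 270
  roll 2: 260 = 260
  roll 3: 250 = 250
  roll 4: 220 + 50 = 270
  roll 5: 210 + 70 = 280
  roll 6: 200 + 40 = 240
  roll 7: 170 + 90 = 260
  roll 8: 140 + 140 = 280
This matches the lower bound, so 8 is optimal.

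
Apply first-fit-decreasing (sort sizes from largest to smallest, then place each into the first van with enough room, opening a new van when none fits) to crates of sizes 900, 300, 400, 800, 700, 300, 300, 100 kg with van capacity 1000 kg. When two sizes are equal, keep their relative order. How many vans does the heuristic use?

Sorted descending: 900, 800, 700, 400, 300, 300, 300, 100.
  900 → van 1 (new)  [load 900/1000]
  800 → van 2 (new)  [load 800/1000]
  700 → van 3 (new)  [load 700/1000]
  400 → van 4 (new)  [load 400/1000]
  300 → van 3  [load 1000/1000]
  300 → van 4  [load 700/1000]
  300 → van 4  [load 1000/1000]
  100 → van 1  [load 1000/1000]
4 vans opened.

4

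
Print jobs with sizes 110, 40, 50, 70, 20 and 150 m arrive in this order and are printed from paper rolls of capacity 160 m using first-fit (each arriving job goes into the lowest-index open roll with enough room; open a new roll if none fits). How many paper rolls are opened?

  110 → roll 1 (new)  [load 110/160]
  40 → roll 1  [load 150/160]
  50 → roll 2 (new)  [load 50/160]
  70 → roll 2  [load 120/160]
  20 → roll 2  [load 140/160]
  150 → roll 3 (new)  [load 150/160]
3 paper rolls opened.

3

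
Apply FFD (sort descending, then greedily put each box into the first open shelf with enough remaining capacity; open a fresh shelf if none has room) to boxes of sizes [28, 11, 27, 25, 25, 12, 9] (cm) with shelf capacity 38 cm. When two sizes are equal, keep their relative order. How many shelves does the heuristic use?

4

Sorted descending: 28, 27, 25, 25, 12, 11, 9.
  28 → shelf 1 (new)  [load 28/38]
  27 → shelf 2 (new)  [load 27/38]
  25 → shelf 3 (new)  [load 25/38]
  25 → shelf 4 (new)  [load 25/38]
  12 → shelf 3  [load 37/38]
  11 → shelf 2  [load 38/38]
  9 → shelf 1  [load 37/38]
4 shelves opened.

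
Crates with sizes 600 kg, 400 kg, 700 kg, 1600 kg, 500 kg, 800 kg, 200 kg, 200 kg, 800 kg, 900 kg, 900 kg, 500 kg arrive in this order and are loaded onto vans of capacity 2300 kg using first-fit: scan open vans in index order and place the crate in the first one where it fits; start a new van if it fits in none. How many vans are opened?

  600 → van 1 (new)  [load 600/2300]
  400 → van 1  [load 1000/2300]
  700 → van 1  [load 1700/2300]
  1600 → van 2 (new)  [load 1600/2300]
  500 → van 1  [load 2200/2300]
  800 → van 3 (new)  [load 800/2300]
  200 → van 2  [load 1800/2300]
  200 → van 2  [load 2000/2300]
  800 → van 3  [load 1600/2300]
  900 → van 4 (new)  [load 900/2300]
  900 → van 4  [load 1800/2300]
  500 → van 3  [load 2100/2300]
4 vans opened.

4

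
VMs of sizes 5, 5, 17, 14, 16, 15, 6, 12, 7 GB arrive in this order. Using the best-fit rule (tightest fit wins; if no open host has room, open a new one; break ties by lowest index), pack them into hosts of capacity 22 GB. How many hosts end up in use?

  5 → host 1 (new)  [load 5/22]
  5 → host 1  [load 10/22]
  17 → host 2 (new)  [load 17/22]
  14 → host 3 (new)  [load 14/22]
  16 → host 4 (new)  [load 16/22]
  15 → host 5 (new)  [load 15/22]
  6 → host 4  [load 22/22]
  12 → host 1  [load 22/22]
  7 → host 5  [load 22/22]
5 hosts opened.

5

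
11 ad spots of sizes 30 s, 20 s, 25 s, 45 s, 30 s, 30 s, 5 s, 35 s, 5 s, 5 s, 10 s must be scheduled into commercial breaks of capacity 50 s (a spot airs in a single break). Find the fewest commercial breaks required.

6

Total = 45 + 35 + 30 + 30 + 30 + 25 + 20 + 10 + 5 + 5 + 5 = 240 s.
Lower bound: ⌈240/50⌉ = 5 commercial breaks.
A packing using 6 commercial breaks:
  break 1: 45 + 5 = 50
  break 2: 35 + 10 + 5 = 50
  break 3: 30 + 20 = 50
  break 4: 30 + 5 = 35
  break 5: 30 = 30
  break 6: 25 = 25
No arrangement into 5 commercial breaks stays within capacity, so 6 is optimal.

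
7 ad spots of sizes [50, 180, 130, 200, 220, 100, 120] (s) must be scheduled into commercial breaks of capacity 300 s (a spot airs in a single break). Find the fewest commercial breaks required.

Total = 220 + 200 + 180 + 130 + 120 + 100 + 50 = 1000 s.
Lower bound: ⌈1000/300⌉ = 4 commercial breaks.
A packing using 4 commercial breaks:
  break 1: 220 + 50 = 270
  break 2: 200 + 100 = 300
  break 3: 180 + 120 = 300
  break 4: 130 = 130
This matches the lower bound, so 4 is optimal.

4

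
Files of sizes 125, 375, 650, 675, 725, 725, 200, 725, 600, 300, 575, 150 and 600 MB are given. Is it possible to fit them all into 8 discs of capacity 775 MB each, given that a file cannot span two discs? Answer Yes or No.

No

Total = 6425 MB; ⌈6425/775⌉ = 9.
At least 9 discs are required, but only 8 are allowed.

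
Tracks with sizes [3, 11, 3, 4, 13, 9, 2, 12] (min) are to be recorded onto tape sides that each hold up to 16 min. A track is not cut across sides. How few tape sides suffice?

4

Total = 13 + 12 + 11 + 9 + 4 + 3 + 3 + 2 = 57 min.
Lower bound: ⌈57/16⌉ = 4 tape sides.
A packing using 4 tape sides:
  side 1: 13 + 3 = 16
  side 2: 12 + 4 = 16
  side 3: 11 + 3 + 2 = 16
  side 4: 9 = 9
This matches the lower bound, so 4 is optimal.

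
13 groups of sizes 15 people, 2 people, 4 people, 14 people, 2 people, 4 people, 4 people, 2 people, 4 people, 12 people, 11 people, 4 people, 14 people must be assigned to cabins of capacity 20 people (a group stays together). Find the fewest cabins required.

Total = 15 + 14 + 14 + 12 + 11 + 4 + 4 + 4 + 4 + 4 + 2 + 2 + 2 = 92 people.
Lower bound: ⌈92/20⌉ = 5 cabins.
A packing using 5 cabins:
  cabin 1: 15 + 4 = 19
  cabin 2: 14 + 4 + 2 = 20
  cabin 3: 14 + 4 + 2 = 20
  cabin 4: 12 + 4 + 4 = 20
  cabin 5: 11 + 2 = 13
This matches the lower bound, so 5 is optimal.

5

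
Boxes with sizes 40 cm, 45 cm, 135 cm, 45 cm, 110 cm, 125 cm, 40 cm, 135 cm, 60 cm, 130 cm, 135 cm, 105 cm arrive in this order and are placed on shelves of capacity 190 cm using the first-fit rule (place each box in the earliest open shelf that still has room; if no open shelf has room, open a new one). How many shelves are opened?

  40 → shelf 1 (new)  [load 40/190]
  45 → shelf 1  [load 85/190]
  135 → shelf 2 (new)  [load 135/190]
  45 → shelf 1  [load 130/190]
  110 → shelf 3 (new)  [load 110/190]
  125 → shelf 4 (new)  [load 125/190]
  40 → shelf 1  [load 170/190]
  135 → shelf 5 (new)  [load 135/190]
  60 → shelf 3  [load 170/190]
  130 → shelf 6 (new)  [load 130/190]
  135 → shelf 7 (new)  [load 135/190]
  105 → shelf 8 (new)  [load 105/190]
8 shelves opened.

8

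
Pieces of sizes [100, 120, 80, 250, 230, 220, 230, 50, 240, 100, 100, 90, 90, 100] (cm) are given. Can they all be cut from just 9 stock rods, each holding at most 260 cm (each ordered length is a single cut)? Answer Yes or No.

A valid assignment using 9 stock rods:
  stock rod 1: 250 = 250
  stock rod 2: 240 = 240
  stock rod 3: 230 = 230
  stock rod 4: 230 = 230
  stock rod 5: 220 = 220
  stock rod 6: 120 + 100 = 220
  stock rod 7: 100 + 100 + 50 = 250
  stock rod 8: 100 + 90 = 190
  stock rod 9: 90 + 80 = 170
Every load is within 260 cm, so 9 stock rods suffice.

Yes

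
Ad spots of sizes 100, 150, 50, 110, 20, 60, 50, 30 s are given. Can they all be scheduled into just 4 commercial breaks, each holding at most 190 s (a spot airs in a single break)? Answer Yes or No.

Yes

A valid assignment using 4 commercial breaks:
  break 1: 150 + 30 = 180
  break 2: 110 + 60 + 20 = 190
  break 3: 100 + 50 = 150
  break 4: 50 = 50
Every load is within 190 s, so 4 commercial breaks suffice.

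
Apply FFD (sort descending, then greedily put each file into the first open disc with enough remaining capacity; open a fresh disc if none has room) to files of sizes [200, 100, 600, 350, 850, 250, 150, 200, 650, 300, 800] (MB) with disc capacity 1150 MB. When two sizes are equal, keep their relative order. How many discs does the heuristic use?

Sorted descending: 850, 800, 650, 600, 350, 300, 250, 200, 200, 150, 100.
  850 → disc 1 (new)  [load 850/1150]
  800 → disc 2 (new)  [load 800/1150]
  650 → disc 3 (new)  [load 650/1150]
  600 → disc 4 (new)  [load 600/1150]
  350 → disc 2  [load 1150/1150]
  300 → disc 1  [load 1150/1150]
  250 → disc 3  [load 900/1150]
  200 → disc 3  [load 1100/1150]
  200 → disc 4  [load 800/1150]
  150 → disc 4  [load 950/1150]
  100 → disc 4  [load 1050/1150]
4 discs opened.

4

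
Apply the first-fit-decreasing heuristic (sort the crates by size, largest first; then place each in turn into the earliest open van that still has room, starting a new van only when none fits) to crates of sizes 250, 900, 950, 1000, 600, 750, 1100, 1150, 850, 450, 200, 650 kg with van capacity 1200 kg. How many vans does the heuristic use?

9

Sorted descending: 1150, 1100, 1000, 950, 900, 850, 750, 650, 600, 450, 250, 200.
  1150 → van 1 (new)  [load 1150/1200]
  1100 → van 2 (new)  [load 1100/1200]
  1000 → van 3 (new)  [load 1000/1200]
  950 → van 4 (new)  [load 950/1200]
  900 → van 5 (new)  [load 900/1200]
  850 → van 6 (new)  [load 850/1200]
  750 → van 7 (new)  [load 750/1200]
  650 → van 8 (new)  [load 650/1200]
  600 → van 9 (new)  [load 600/1200]
  450 → van 7  [load 1200/1200]
  250 → van 4  [load 1200/1200]
  200 → van 3  [load 1200/1200]
9 vans opened.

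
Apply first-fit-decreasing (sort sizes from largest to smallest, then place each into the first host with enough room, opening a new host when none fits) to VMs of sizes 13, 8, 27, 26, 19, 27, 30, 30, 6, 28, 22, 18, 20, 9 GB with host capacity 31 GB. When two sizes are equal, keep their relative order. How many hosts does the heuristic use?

10

Sorted descending: 30, 30, 28, 27, 27, 26, 22, 20, 19, 18, 13, 9, 8, 6.
  30 → host 1 (new)  [load 30/31]
  30 → host 2 (new)  [load 30/31]
  28 → host 3 (new)  [load 28/31]
  27 → host 4 (new)  [load 27/31]
  27 → host 5 (new)  [load 27/31]
  26 → host 6 (new)  [load 26/31]
  22 → host 7 (new)  [load 22/31]
  20 → host 8 (new)  [load 20/31]
  19 → host 9 (new)  [load 19/31]
  18 → host 10 (new)  [load 18/31]
  13 → host 10  [load 31/31]
  9 → host 7  [load 31/31]
  8 → host 8  [load 28/31]
  6 → host 9  [load 25/31]
10 hosts opened.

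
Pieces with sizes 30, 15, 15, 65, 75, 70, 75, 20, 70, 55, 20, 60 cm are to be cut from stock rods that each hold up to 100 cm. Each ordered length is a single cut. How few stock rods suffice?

7

Total = 75 + 75 + 70 + 70 + 65 + 60 + 55 + 30 + 20 + 20 + 15 + 15 = 570 cm.
Lower bound: ⌈570/100⌉ = 6 stock rods.
Also, 7 pieces each exceed 50 cm, and no two of those can share a stock rod, so at least 7 stock rods are needed.
A packing using 7 stock rods:
  stock rod 1: 75 + 20 = 95
  stock rod 2: 75 + 20 = 95
  stock rod 3: 70 + 30 = 100
  stock rod 4: 70 + 15 + 15 = 100
  stock rod 5: 65 = 65
  stock rod 6: 60 = 60
  stock rod 7: 55 = 55
This matches the lower bound, so 7 is optimal.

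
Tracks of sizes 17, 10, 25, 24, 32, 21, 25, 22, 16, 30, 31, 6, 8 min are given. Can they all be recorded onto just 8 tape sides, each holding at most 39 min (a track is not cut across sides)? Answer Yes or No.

Yes

A valid assignment using 8 tape sides:
  side 1: 32 + 6 = 38
  side 2: 31 + 8 = 39
  side 3: 30 = 30
  side 4: 25 + 10 = 35
  side 5: 25 = 25
  side 6: 24 = 24
  side 7: 22 + 17 = 39
  side 8: 21 + 16 = 37
Every load is within 39 min, so 8 tape sides suffice.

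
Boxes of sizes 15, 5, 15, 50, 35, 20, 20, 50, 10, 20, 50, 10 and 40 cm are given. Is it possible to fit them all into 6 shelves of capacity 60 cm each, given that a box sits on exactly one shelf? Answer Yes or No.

A valid assignment using 6 shelves:
  shelf 1: 50 + 10 = 60
  shelf 2: 50 + 10 = 60
  shelf 3: 50 + 5 = 55
  shelf 4: 40 + 20 = 60
  shelf 5: 35 + 20 = 55
  shelf 6: 20 + 15 + 15 = 50
Every load is within 60 cm, so 6 shelves suffice.

Yes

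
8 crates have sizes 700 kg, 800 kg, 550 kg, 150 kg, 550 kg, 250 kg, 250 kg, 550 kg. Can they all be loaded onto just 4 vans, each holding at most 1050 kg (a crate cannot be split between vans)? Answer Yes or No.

Total = 3800 kg; ⌈3800/1050⌉ = 4.
5 crates each exceed half the capacity and cannot share a van, forcing at least 5 vans.
At least 5 vans are required, but only 4 are allowed.

No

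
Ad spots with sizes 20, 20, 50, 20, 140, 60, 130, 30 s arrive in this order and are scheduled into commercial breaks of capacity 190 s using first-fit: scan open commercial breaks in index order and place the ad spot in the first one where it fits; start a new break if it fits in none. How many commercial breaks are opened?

  20 → break 1 (new)  [load 20/190]
  20 → break 1  [load 40/190]
  50 → break 1  [load 90/190]
  20 → break 1  [load 110/190]
  140 → break 2 (new)  [load 140/190]
  60 → break 1  [load 170/190]
  130 → break 3 (new)  [load 130/190]
  30 → break 2  [load 170/190]
3 commercial breaks opened.

3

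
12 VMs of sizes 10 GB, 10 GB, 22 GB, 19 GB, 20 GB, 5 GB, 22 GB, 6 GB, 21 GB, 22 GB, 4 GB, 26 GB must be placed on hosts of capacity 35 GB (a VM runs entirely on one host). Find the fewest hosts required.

Total = 26 + 22 + 22 + 22 + 21 + 20 + 19 + 10 + 10 + 6 + 5 + 4 = 187 GB.
Lower bound: ⌈187/35⌉ = 6 hosts.
Also, 7 VMs each exceed 35/2 GB, and no two of those can share a host, so at least 7 hosts are needed.
A packing using 7 hosts:
  host 1: 26 + 6 = 32
  host 2: 22 + 10 = 32
  host 3: 22 + 10 = 32
  host 4: 22 + 5 + 4 = 31
  host 5: 21 = 21
  host 6: 20 = 20
  host 7: 19 = 19
This matches the lower bound, so 7 is optimal.

7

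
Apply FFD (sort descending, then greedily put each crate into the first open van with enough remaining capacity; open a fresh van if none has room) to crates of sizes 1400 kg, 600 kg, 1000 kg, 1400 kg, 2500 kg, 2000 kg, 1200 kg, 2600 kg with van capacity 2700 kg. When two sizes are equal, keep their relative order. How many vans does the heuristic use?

5

Sorted descending: 2600, 2500, 2000, 1400, 1400, 1200, 1000, 600.
  2600 → van 1 (new)  [load 2600/2700]
  2500 → van 2 (new)  [load 2500/2700]
  2000 → van 3 (new)  [load 2000/2700]
  1400 → van 4 (new)  [load 1400/2700]
  1400 → van 5 (new)  [load 1400/2700]
  1200 → van 4  [load 2600/2700]
  1000 → van 5  [load 2400/2700]
  600 → van 3  [load 2600/2700]
5 vans opened.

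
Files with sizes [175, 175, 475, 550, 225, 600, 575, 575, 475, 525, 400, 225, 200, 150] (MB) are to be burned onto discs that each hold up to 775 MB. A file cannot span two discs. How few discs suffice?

8

Total = 600 + 575 + 575 + 550 + 525 + 475 + 475 + 400 + 225 + 225 + 200 + 175 + 175 + 150 = 5325 MB.
Lower bound: ⌈5325/775⌉ = 7 discs.
Also, 8 files each exceed 775/2 MB, and no two of those can share a disc, so at least 8 discs are needed.
A packing using 8 discs:
  disc 1: 600 + 175 = 775
  disc 2: 575 + 200 = 775
  disc 3: 575 + 175 = 750
  disc 4: 550 + 225 = 775
  disc 5: 525 + 225 = 750
  disc 6: 475 + 150 = 625
  disc 7: 475 = 475
  disc 8: 400 = 400
This matches the lower bound, so 8 is optimal.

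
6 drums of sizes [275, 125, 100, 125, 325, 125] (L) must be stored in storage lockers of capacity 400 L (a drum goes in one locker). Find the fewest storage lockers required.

Total = 325 + 275 + 125 + 125 + 125 + 100 = 1075 L.
Lower bound: ⌈1075/400⌉ = 3 storage lockers.
A packing using 3 storage lockers:
  locker 1: 325 = 325
  locker 2: 275 + 125 = 400
  locker 3: 125 + 125 + 100 = 350
This matches the lower bound, so 3 is optimal.

3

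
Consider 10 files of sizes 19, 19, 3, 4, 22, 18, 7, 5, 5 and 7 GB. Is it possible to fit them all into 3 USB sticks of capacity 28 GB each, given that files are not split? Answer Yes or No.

Total = 109 GB; ⌈109/28⌉ = 4.
At least 4 USB sticks are required, but only 3 are allowed.

No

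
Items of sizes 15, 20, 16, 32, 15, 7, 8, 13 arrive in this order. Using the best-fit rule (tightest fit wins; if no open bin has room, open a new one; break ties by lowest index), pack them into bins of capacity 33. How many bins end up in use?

  15 → bin 1 (new)  [load 15/33]
  20 → bin 2 (new)  [load 20/33]
  16 → bin 1  [load 31/33]
  32 → bin 3 (new)  [load 32/33]
  15 → bin 4 (new)  [load 15/33]
  7 → bin 2  [load 27/33]
  8 → bin 4  [load 23/33]
  13 → bin 5 (new)  [load 13/33]
5 bins opened.

5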